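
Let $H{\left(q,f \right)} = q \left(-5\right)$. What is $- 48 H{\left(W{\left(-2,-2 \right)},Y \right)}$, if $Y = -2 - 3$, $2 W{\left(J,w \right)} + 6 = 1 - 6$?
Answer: $-1320$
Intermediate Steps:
$W{\left(J,w \right)} = - \frac{11}{2}$ ($W{\left(J,w \right)} = -3 + \frac{1 - 6}{2} = -3 + \frac{1}{2} \left(-5\right) = -3 - \frac{5}{2} = - \frac{11}{2}$)
$Y = -5$ ($Y = -2 - 3 = -5$)
$H{\left(q,f \right)} = - 5 q$
$- 48 H{\left(W{\left(-2,-2 \right)},Y \right)} = - 48 \left(\left(-5\right) \left(- \frac{11}{2}\right)\right) = \left(-48\right) \frac{55}{2} = -1320$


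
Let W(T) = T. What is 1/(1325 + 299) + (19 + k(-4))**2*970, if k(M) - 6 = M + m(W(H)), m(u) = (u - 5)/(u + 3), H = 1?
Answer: 630112001/1624 ≈ 3.8800e+5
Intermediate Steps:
m(u) = (-5 + u)/(3 + u)
k(M) = 5 + M (k(M) = 6 + (M + (-5 + 1)/(3 + 1)) = 6 + (M - 4/4) = 6 + (M + (1/4)*(-4)) = 6 + (M - 1) = 6 + (-1 + M) = 5 + M)
1/(1325 + 299) + (19 + k(-4))**2*970 = 1/(1325 + 299) + (19 + (5 - 4))**2*970 = 1/1624 + (19 + 1)**2*970 = 1/1624 + 20**2*970 = 1/1624 + 400*970 = 1/1624 + 388000 = 630112001/1624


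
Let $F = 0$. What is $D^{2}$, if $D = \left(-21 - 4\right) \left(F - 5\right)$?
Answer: $15625$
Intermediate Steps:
$D = 125$ ($D = \left(-21 - 4\right) \left(0 - 5\right) = \left(-25\right) \left(-5\right) = 125$)
$D^{2} = 125^{2} = 15625$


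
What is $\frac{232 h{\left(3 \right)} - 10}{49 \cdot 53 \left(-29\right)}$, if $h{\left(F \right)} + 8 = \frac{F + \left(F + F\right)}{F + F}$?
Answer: $\frac{1518}{75313} \approx 0.020156$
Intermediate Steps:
$h{\left(F \right)} = - \frac{13}{2}$ ($h{\left(F \right)} = -8 + \frac{F + \left(F + F\right)}{F + F} = -8 + \frac{F + 2 F}{2 F} = -8 + 3 F \frac{1}{2 F} = -8 + \frac{3}{2} = - \frac{13}{2}$)
$\frac{232 h{\left(3 \right)} - 10}{49 \cdot 53 \left(-29\right)} = \frac{232 \left(- \frac{13}{2}\right) - 10}{49 \cdot 53 \left(-29\right)} = \frac{-1508 - 10}{2597 \left(-29\right)} = - \frac{1518}{-75313} = \left(-1518\right) \left(- \frac{1}{75313}\right) = \frac{1518}{75313}$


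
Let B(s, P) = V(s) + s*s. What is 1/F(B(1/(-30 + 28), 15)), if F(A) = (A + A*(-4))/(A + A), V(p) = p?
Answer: -2/3 ≈ -0.66667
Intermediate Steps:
B(s, P) = s + s**2 (B(s, P) = s + s*s = s + s**2)
F(A) = -3/2 (F(A) = (A - 4*A)/((2*A)) = (-3*A)*(1/(2*A)) = -3/2)
1/F(B(1/(-30 + 28), 15)) = 1/(-3/2) = -2/3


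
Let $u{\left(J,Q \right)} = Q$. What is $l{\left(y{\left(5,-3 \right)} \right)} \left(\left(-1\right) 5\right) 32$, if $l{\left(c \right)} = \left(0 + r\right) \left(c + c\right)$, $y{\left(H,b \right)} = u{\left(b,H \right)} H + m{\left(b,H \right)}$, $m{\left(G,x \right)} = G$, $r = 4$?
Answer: $-28160$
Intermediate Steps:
$y{\left(H,b \right)} = b + H^{2}$ ($y{\left(H,b \right)} = H H + b = H^{2} + b = b + H^{2}$)
$l{\left(c \right)} = 8 c$ ($l{\left(c \right)} = \left(0 + 4\right) \left(c + c\right) = 4 \cdot 2 c = 8 c$)
$l{\left(y{\left(5,-3 \right)} \right)} \left(\left(-1\right) 5\right) 32 = 8 \left(-3 + 5^{2}\right) \left(\left(-1\right) 5\right) 32 = 8 \left(-3 + 25\right) \left(-5\right) 32 = 8 \cdot 22 \left(-5\right) 32 = 176 \left(-5\right) 32 = \left(-880\right) 32 = -28160$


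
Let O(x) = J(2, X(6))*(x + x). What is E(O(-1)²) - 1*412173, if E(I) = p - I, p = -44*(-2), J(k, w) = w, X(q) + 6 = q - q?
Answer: -412229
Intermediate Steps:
X(q) = -6 (X(q) = -6 + (q - q) = -6 + 0 = -6)
O(x) = -12*x (O(x) = -6*(x + x) = -12*x)
p = 88
E(I) = 88 - I
E(O(-1)²) - 1*412173 = (88 - (-12*(-1))²) - 1*412173 = (88 - 1*12²) - 412173 = (88 - 1*144) - 412173 = (88 - 144) - 412173 = -56 - 412173 = -412229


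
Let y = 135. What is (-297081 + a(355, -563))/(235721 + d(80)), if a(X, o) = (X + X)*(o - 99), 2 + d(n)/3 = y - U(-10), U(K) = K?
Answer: -767101/236150 ≈ -3.2484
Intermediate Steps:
d(n) = 429 (d(n) = -6 + 3*(135 - 1*(-10)) = -6 + 3*(135 + 10) = -6 + 3*145 = -6 + 435 = 429)
a(X, o) = 2*X*(-99 + o) (a(X, o) = (2*X)*(-99 + o) = 2*X*(-99 + o))
(-297081 + a(355, -563))/(235721 + d(80)) = (-297081 + 2*355*(-99 - 563))/(235721 + 429) = (-297081 + 2*355*(-662))/236150 = (-297081 - 470020)*(1/236150) = -767101*1/236150 = -767101/236150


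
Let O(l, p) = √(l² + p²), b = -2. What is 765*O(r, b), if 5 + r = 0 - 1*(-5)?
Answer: 1530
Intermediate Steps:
r = 0 (r = -5 + (0 - 1*(-5)) = -5 + (0 + 5) = -5 + 5 = 0)
765*O(r, b) = 765*√(0² + (-2)²) = 765*√(0 + 4) = 765*√4 = 765*2 = 1530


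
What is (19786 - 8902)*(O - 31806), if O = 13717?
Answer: -196880676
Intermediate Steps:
(19786 - 8902)*(O - 31806) = (19786 - 8902)*(13717 - 31806) = 10884*(-18089) = -196880676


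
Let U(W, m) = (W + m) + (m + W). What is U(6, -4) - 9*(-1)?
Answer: 13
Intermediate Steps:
U(W, m) = 2*W + 2*m (U(W, m) = (W + m) + (W + m) = 2*W + 2*m)
U(6, -4) - 9*(-1) = (2*6 + 2*(-4)) - 9*(-1) = (12 - 8) + 9 = 4 + 9 = 13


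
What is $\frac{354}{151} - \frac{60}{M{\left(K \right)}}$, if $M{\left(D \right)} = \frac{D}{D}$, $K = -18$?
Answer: $- \frac{8706}{151} \approx -57.656$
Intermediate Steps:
$M{\left(D \right)} = 1$
$\frac{354}{151} - \frac{60}{M{\left(K \right)}} = \frac{354}{151} - \frac{60}{1} = 354 \cdot \frac{1}{151} - 60 = \frac{354}{151} - 60 = - \frac{8706}{151}$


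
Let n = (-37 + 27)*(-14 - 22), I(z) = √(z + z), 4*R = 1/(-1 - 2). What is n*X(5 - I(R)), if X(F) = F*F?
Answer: 8940 - 600*I*√6 ≈ 8940.0 - 1469.7*I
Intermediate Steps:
R = -1/12 (R = 1/(4*(-1 - 2)) = (¼)/(-3) = (¼)*(-⅓) = -1/12 ≈ -0.083333)
I(z) = √2*√z (I(z) = √(2*z) = √2*√z)
X(F) = F²
n = 360 (n = -10*(-36) = 360)
n*X(5 - I(R)) = 360*(5 - √2*√(-1/12))² = 360*(5 - √2*I*√3/6)² = 360*(5 - I*√6/6)²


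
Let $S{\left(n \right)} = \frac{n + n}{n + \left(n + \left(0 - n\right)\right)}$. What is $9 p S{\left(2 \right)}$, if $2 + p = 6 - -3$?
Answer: $126$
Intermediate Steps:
$p = 7$ ($p = -2 + \left(6 - -3\right) = -2 + \left(6 + 3\right) = -2 + 9 = 7$)
$S{\left(n \right)} = 2$ ($S{\left(n \right)} = \frac{2 n}{n + \left(n - n\right)} = \frac{2 n}{n + 0} = \frac{2 n}{n} = 2$)
$9 p S{\left(2 \right)} = 9 \cdot 7 \cdot 2 = 63 \cdot 2 = 126$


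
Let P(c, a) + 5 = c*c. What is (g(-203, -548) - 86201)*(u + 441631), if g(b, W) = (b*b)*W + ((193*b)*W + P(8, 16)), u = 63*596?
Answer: -574335324178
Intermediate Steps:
P(c, a) = -5 + c² (P(c, a) = -5 + c*c = -5 + c²)
u = 37548
g(b, W) = 59 + W*b² + 193*W*b (g(b, W) = (b*b)*W + ((193*b)*W + (-5 + 8²)) = b²*W + (193*W*b + (-5 + 64)) = W*b² + (193*W*b + 59) = W*b² + (59 + 193*W*b) = 59 + W*b² + 193*W*b)
(g(-203, -548) - 86201)*(u + 441631) = ((59 - 548*(-203)² + 193*(-548)*(-203)) - 86201)*(37548 + 441631) = ((59 - 548*41209 + 21470092) - 86201)*479179 = ((59 - 22582532 + 21470092) - 86201)*479179 = (-1112381 - 86201)*479179 = -1198582*479179 = -574335324178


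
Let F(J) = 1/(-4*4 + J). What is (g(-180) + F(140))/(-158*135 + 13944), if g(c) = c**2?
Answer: -4017601/915864 ≈ -4.3867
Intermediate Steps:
F(J) = 1/(-16 + J)
(g(-180) + F(140))/(-158*135 + 13944) = ((-180)**2 + 1/(-16 + 140))/(-158*135 + 13944) = (32400 + 1/124)/(-21330 + 13944) = (32400 + 1/124)/(-7386) = (4017601/124)*(-1/7386) = -4017601/915864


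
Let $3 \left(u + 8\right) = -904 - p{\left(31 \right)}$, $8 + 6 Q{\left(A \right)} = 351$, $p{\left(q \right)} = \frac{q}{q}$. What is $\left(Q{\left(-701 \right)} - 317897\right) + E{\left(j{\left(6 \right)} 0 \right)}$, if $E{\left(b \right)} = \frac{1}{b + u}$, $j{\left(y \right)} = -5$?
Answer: $- \frac{1771639249}{5574} \approx -3.1784 \cdot 10^{5}$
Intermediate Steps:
$p{\left(q \right)} = 1$
$Q{\left(A \right)} = \frac{343}{6}$ ($Q{\left(A \right)} = - \frac{4}{3} + \frac{1}{6} \cdot 351 = - \frac{4}{3} + \frac{117}{2} = \frac{343}{6}$)
$u = - \frac{929}{3}$ ($u = -8 + \frac{-904 - 1}{3} = -8 + \frac{1}{3} \left(-905\right) = -8 - \frac{905}{3} = - \frac{929}{3} \approx -309.67$)
$E{\left(b \right)} = \frac{1}{- \frac{929}{3} + b}$ ($E{\left(b \right)} = \frac{1}{b - \frac{929}{3}} = \frac{1}{- \frac{929}{3} + b}$)
$\left(Q{\left(-701 \right)} - 317897\right) + E{\left(j{\left(6 \right)} 0 \right)} = \left(\frac{343}{6} - 317897\right) + \frac{3}{-929 + 3 \left(\left(-5\right) 0\right)} = - \frac{1907039}{6} + \frac{3}{-929 + 3 \cdot 0} = - \frac{1907039}{6} + \frac{3}{-929 + 0} = - \frac{1907039}{6} + \frac{3}{-929} = - \frac{1907039}{6} + 3 \left(- \frac{1}{929}\right) = - \frac{1907039}{6} - \frac{3}{929} = - \frac{1771639249}{5574}$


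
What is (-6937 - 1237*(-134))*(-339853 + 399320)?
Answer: 9444608407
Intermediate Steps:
(-6937 - 1237*(-134))*(-339853 + 399320) = (-6937 + 165758)*59467 = 158821*59467 = 9444608407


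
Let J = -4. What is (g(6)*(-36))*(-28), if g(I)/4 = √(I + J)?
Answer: 4032*√2 ≈ 5702.1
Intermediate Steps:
g(I) = 4*√(-4 + I) (g(I) = 4*√(I - 4) = 4*√(-4 + I))
(g(6)*(-36))*(-28) = ((4*√(-4 + 6))*(-36))*(-28) = ((4*√2)*(-36))*(-28) = -144*√2*(-28) = 4032*√2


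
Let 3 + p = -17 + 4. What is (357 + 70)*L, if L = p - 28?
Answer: -18788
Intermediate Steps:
p = -16 (p = -3 + (-17 + 4) = -3 - 13 = -16)
L = -44 (L = -16 - 28 = -44)
(357 + 70)*L = (357 + 70)*(-44) = 427*(-44) = -18788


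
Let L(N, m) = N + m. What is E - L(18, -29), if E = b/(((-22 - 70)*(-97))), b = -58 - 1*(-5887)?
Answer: 103993/8924 ≈ 11.653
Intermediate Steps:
b = 5829 (b = -58 + 5887 = 5829)
E = 5829/8924 (E = 5829/(((-22 - 70)*(-97))) = 5829/((-92*(-97))) = 5829/8924 ≈ 0.65318)
E - L(18, -29) = 5829/8924 - (18 - 29) = 5829/8924 - 1*(-11) = 5829/8924 + 11 = 103993/8924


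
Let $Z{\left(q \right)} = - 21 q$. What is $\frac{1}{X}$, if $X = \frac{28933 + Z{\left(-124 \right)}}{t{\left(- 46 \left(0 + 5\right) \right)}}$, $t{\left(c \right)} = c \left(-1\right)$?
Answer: $\frac{230}{31537} \approx 0.007293$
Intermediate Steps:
$t{\left(c \right)} = - c$
$X = \frac{31537}{230}$ ($X = \frac{28933 - -2604}{\left(-1\right) \left(- 46 \left(0 + 5\right)\right)} = \frac{28933 + 2604}{\left(-1\right) \left(\left(-46\right) 5\right)} = \frac{31537}{\left(-1\right) \left(-230\right)} = \frac{31537}{230} \approx 137.12$)
$\frac{1}{X} = \frac{1}{\frac{31537}{230}} = \frac{230}{31537}$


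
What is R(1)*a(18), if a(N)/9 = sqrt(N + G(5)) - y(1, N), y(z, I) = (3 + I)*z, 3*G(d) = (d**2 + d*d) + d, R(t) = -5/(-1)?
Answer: -945 + 15*sqrt(327) ≈ -673.75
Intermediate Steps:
R(t) = 5 (R(t) = -5*(-1) = 5)
G(d) = d/3 + 2*d**2/3 (G(d) = ((d**2 + d*d) + d)/3 = ((d**2 + d**2) + d)/3 = (2*d**2 + d)/3 = (d + 2*d**2)/3 = d/3 + 2*d**2/3)
y(z, I) = z*(3 + I)
a(N) = -27 - 9*N + 9*sqrt(55/3 + N) (a(N) = 9*(sqrt(N + (1/3)*5*(1 + 2*5)) - (3 + N)) = 9*(sqrt(N + (1/3)*5*(1 + 10)) - (3 + N)) = 9*(sqrt(N + (1/3)*5*11) + (-3 - N)) = 9*(sqrt(N + 55/3) + (-3 - N)) = 9*(sqrt(55/3 + N) + (-3 - N)) = 9*(-3 + sqrt(55/3 + N) - N) = -27 - 9*N + 9*sqrt(55/3 + N))
R(1)*a(18) = 5*(-27 - 9*18 + 3*sqrt(165 + 9*18)) = 5*(-27 - 162 + 3*sqrt(165 + 162)) = 5*(-27 - 162 + 3*sqrt(327)) = 5*(-189 + 3*sqrt(327)) = -945 + 15*sqrt(327)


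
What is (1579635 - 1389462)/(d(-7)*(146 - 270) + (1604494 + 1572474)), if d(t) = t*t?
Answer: 63391/1056964 ≈ 0.059975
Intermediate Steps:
d(t) = t**2
(1579635 - 1389462)/(d(-7)*(146 - 270) + (1604494 + 1572474)) = (1579635 - 1389462)/((-7)**2*(146 - 270) + (1604494 + 1572474)) = 190173/(49*(-124) + 3176968) = 190173/(-6076 + 3176968) = 190173/3170892 = 190173*(1/3170892) = 63391/1056964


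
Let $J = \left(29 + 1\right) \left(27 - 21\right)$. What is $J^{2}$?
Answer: $32400$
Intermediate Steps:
$J = 180$ ($J = 30 \cdot 6 = 180$)
$J^{2} = 180^{2} = 32400$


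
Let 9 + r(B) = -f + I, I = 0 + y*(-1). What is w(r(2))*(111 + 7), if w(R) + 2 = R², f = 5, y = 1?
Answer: 26314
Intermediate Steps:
I = -1 (I = 0 + 1*(-1) = 0 - 1 = -1)
r(B) = -15 (r(B) = -9 + (-1*5 - 1) = -9 + (-5 - 1) = -9 - 6 = -15)
w(R) = -2 + R²
w(r(2))*(111 + 7) = (-2 + (-15)²)*(111 + 7) = (-2 + 225)*118 = 223*118 = 26314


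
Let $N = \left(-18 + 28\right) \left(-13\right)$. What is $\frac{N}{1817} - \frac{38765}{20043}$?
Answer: $- \frac{73041595}{36418131} \approx -2.0056$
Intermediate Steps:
$N = -130$ ($N = 10 \left(-13\right) = -130$)
$\frac{N}{1817} - \frac{38765}{20043} = - \frac{130}{1817} - \frac{38765}{20043} = - \frac{73041595}{36418131}$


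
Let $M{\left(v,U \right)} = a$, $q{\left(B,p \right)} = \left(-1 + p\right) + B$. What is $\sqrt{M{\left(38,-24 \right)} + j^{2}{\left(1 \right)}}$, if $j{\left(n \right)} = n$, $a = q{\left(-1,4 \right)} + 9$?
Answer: $2 \sqrt{3} \approx 3.4641$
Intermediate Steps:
$q{\left(B,p \right)} = -1 + B + p$
$a = 11$ ($a = \left(-1 - 1 + 4\right) + 9 = 2 + 9 = 11$)
$M{\left(v,U \right)} = 11$
$\sqrt{M{\left(38,-24 \right)} + j^{2}{\left(1 \right)}} = \sqrt{11 + 1^{2}} = \sqrt{11 + 1} = \sqrt{12} = 2 \sqrt{3}$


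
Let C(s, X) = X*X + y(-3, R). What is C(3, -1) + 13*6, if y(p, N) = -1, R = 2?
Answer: 78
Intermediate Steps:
C(s, X) = -1 + X² (C(s, X) = X*X - 1 = X² - 1 = -1 + X²)
C(3, -1) + 13*6 = (-1 + (-1)²) + 13*6 = (-1 + 1) + 78 = 0 + 78 = 78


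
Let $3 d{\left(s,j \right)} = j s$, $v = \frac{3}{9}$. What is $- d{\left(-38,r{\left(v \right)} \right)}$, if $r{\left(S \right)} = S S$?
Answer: $\frac{38}{27} \approx 1.4074$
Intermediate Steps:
$v = \frac{1}{3}$ ($v = 3 \cdot \frac{1}{9} = \frac{1}{3} \approx 0.33333$)
$r{\left(S \right)} = S^{2}$
$d{\left(s,j \right)} = \frac{j s}{3}$
$- d{\left(-38,r{\left(v \right)} \right)} = - \frac{-38}{3 \cdot 9} = \left(-1\right) \left(- \frac{38}{27}\right) = \frac{38}{27}$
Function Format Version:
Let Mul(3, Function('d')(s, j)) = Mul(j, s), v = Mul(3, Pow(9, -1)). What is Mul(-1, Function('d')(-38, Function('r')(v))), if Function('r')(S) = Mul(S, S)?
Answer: Rational(38, 27) ≈ 1.4074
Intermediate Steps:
v = Rational(1, 3) (v = Mul(3, Rational(1, 9)) = Rational(1, 3) ≈ 0.33333)
Function('r')(S) = Pow(S, 2)
Function('d')(s, j) = Mul(Rational(1, 3), j, s) (Function('d')(s, j) = Mul(Rational(1, 3), Mul(j, s)) = Mul(Rational(1, 3), j, s))
Mul(-1, Function('d')(-38, Function('r')(v))) = Mul(-1, Mul(Rational(1, 3), Pow(Rational(1, 3), 2), -38)) = Mul(-1, Mul(Rational(1, 3), Rational(1, 9), -38)) = Mul(-1, Rational(-38, 27)) = Rational(38, 27)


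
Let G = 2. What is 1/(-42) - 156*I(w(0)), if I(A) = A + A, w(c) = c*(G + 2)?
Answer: -1/42 ≈ -0.023810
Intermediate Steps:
w(c) = 4*c (w(c) = c*(2 + 2) = c*4 = 4*c)
I(A) = 2*A
1/(-42) - 156*I(w(0)) = 1/(-42) - 312*4*0 = -1/42 - 312*0 = -1/42 - 156*0 = -1/42 + 0 = -1/42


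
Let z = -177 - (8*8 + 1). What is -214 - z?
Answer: 28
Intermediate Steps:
z = -242 (z = -177 - (64 + 1) = -177 - 1*65 = -177 - 65 = -242)
-214 - z = -214 - 1*(-242) = -214 + 242 = 28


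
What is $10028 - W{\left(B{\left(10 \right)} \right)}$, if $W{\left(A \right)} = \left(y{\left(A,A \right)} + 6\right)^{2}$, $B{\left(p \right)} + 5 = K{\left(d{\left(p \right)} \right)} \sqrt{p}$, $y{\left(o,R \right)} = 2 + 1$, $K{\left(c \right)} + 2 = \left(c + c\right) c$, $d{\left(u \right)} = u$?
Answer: $9947$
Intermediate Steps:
$K{\left(c \right)} = -2 + 2 c^{2}$ ($K{\left(c \right)} = -2 + \left(c + c\right) c = -2 + 2 c c = -2 + 2 c^{2}$)
$y{\left(o,R \right)} = 3$
$B{\left(p \right)} = -5 + \sqrt{p} \left(-2 + 2 p^{2}\right)$ ($B{\left(p \right)} = -5 + \left(-2 + 2 p^{2}\right) \sqrt{p} = -5 + \sqrt{p} \left(-2 + 2 p^{2}\right)$)
$W{\left(A \right)} = 81$ ($W{\left(A \right)} = \left(3 + 6\right)^{2} = 9^{2} = 81$)
$10028 - W{\left(B{\left(10 \right)} \right)} = 10028 - 81 = 9947$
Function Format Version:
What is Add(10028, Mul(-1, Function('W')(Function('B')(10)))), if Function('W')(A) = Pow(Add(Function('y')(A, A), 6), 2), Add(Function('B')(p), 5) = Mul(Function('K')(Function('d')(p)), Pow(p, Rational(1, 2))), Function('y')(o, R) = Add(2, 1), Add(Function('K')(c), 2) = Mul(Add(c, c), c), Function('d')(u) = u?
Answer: 9947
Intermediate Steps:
Function('K')(c) = Add(-2, Mul(2, Pow(c, 2))) (Function('K')(c) = Add(-2, Mul(Add(c, c), c)) = Add(-2, Mul(Mul(2, c), c)) = Add(-2, Mul(2, Pow(c, 2))))
Function('y')(o, R) = 3
Function('B')(p) = Add(-5, Mul(Pow(p, Rational(1, 2)), Add(-2, Mul(2, Pow(p, 2))))) (Function('B')(p) = Add(-5, Mul(Add(-2, Mul(2, Pow(p, 2))), Pow(p, Rational(1, 2)))) = Add(-5, Mul(Pow(p, Rational(1, 2)), Add(-2, Mul(2, Pow(p, 2))))))
Function('W')(A) = 81 (Function('W')(A) = Pow(Add(3, 6), 2) = Pow(9, 2) = 81)
Add(10028, Mul(-1, Function('W')(Function('B')(10)))) = Add(10028, Mul(-1, 81)) = Add(10028, -81) = 9947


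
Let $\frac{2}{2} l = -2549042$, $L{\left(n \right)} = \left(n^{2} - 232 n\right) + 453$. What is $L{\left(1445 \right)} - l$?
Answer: $4302280$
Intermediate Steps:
$L{\left(n \right)} = 453 + n^{2} - 232 n$
$l = -2549042$
$L{\left(1445 \right)} - l = \left(453 + 1445^{2} - 335240\right) - -2549042 = \left(453 + 2088025 - 335240\right) + 2549042 = 1753238 + 2549042 = 4302280$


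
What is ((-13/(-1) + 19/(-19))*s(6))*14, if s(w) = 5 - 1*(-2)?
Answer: 1176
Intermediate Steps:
s(w) = 7 (s(w) = 5 + 2 = 7)
((-13/(-1) + 19/(-19))*s(6))*14 = ((-13/(-1) + 19/(-19))*7)*14 = ((-13*(-1) + 19*(-1/19))*7)*14 = ((13 - 1)*7)*14 = (12*7)*14 = 84*14 = 1176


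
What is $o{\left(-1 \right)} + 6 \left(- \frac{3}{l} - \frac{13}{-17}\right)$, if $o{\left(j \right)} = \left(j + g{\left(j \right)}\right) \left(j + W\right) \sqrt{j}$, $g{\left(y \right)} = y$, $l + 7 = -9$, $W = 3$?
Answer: $\frac{777}{136} - 4 i \approx 5.7132 - 4.0 i$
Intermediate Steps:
$l = -16$ ($l = -7 - 9 = -16$)
$o{\left(j \right)} = 2 j^{\frac{3}{2}} \left(3 + j\right)$ ($o{\left(j \right)} = \left(j + j\right) \left(j + 3\right) \sqrt{j} = 2 j \left(3 + j\right) \sqrt{j} = 2 j^{\frac{3}{2}} \left(3 + j\right)$)
$o{\left(-1 \right)} + 6 \left(- \frac{3}{l} - \frac{13}{-17}\right) = 2 \left(-1\right)^{\frac{3}{2}} \left(3 - 1\right) + 6 \left(- \frac{3}{-16} - \frac{13}{-17}\right) = 2 \left(- i\right) 2 + 6 \left(\left(-3\right) \left(- \frac{1}{16}\right) - - \frac{13}{17}\right) = - 4 i + 6 \left(\frac{3}{16} + \frac{13}{17}\right) = - 4 i + 6 \cdot \frac{259}{272} = - 4 i + \frac{777}{136} = \frac{777}{136} - 4 i$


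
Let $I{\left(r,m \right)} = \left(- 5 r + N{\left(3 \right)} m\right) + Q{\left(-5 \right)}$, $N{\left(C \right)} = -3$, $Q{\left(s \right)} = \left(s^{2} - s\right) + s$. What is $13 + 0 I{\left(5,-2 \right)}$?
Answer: $13$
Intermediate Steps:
$Q{\left(s \right)} = s^{2}$
$I{\left(r,m \right)} = 25 - 5 r - 3 m$ ($I{\left(r,m \right)} = \left(- 5 r - 3 m\right) + \left(-5\right)^{2} = \left(- 5 r - 3 m\right) + 25 = 25 - 5 r - 3 m$)
$13 + 0 I{\left(5,-2 \right)} = 13 + 0 \left(25 - 25 - -6\right) = 13 + 0 \left(25 - 25 + 6\right) = 13 + 0 \cdot 6 = 13 + 0 = 13$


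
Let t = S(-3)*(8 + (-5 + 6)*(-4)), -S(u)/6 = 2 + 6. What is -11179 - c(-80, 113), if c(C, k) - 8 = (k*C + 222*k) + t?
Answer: -27041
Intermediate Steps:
S(u) = -48 (S(u) = -6*(2 + 6) = -6*8 = -48)
t = -192 (t = -48*(8 + (-5 + 6)*(-4)) = -48*(8 + 1*(-4)) = -48*(8 - 4) = -48*4 = -192)
c(C, k) = -184 + 222*k + C*k (c(C, k) = 8 + ((k*C + 222*k) - 192) = 8 + ((C*k + 222*k) - 192) = 8 + ((222*k + C*k) - 192) = 8 + (-192 + 222*k + C*k) = -184 + 222*k + C*k)
-11179 - c(-80, 113) = -11179 - (-184 + 222*113 - 80*113) = -11179 - (-184 + 25086 - 9040) = -11179 - 1*15862 = -11179 - 15862 = -27041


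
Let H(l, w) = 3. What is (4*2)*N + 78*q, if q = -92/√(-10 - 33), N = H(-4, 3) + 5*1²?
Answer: 64 + 7176*I*√43/43 ≈ 64.0 + 1094.3*I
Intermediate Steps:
N = 8 (N = 3 + 5*1² = 3 + 5*1 = 3 + 5 = 8)
q = 92*I*√43/43 (q = -92*(-I*√43/43) = -(-92)*I*√43/43 = 92*I*√43/43 ≈ 14.03*I)
(4*2)*N + 78*q = (4*2)*8 + 78*(92*I*√43/43) = 8*8 + 7176*I*√43/43 = 64 + 7176*I*√43/43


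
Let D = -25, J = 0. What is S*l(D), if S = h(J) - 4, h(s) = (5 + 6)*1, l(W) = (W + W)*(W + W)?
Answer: 17500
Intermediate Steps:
l(W) = 4*W**2 (l(W) = (2*W)*(2*W) = 4*W**2)
h(s) = 11 (h(s) = 11*1 = 11)
S = 7 (S = 11 - 4 = 7)
S*l(D) = 7*(4*(-25)**2) = 7*(4*625) = 7*2500 = 17500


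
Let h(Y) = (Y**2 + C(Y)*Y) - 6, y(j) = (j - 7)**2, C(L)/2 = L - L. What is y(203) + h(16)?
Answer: 38666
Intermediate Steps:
C(L) = 0 (C(L) = 2*(L - L) = 2*0 = 0)
y(j) = (-7 + j)**2
h(Y) = -6 + Y**2 (h(Y) = (Y**2 + 0*Y) - 6 = (Y**2 + 0) - 6 = Y**2 - 6 = -6 + Y**2)
y(203) + h(16) = (-7 + 203)**2 + (-6 + 16**2) = 196**2 + (-6 + 256) = 38416 + 250 = 38666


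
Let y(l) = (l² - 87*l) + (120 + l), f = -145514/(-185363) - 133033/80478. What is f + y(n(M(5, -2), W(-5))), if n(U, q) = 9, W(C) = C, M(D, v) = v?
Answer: -8560758453809/14917643514 ≈ -573.87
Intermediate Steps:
f = -12948720287/14917643514 (f = -145514*(-1/185363) - 133033*1/80478 = 145514/185363 - 133033/80478 = -12948720287/14917643514 ≈ -0.86801)
y(l) = 120 + l² - 86*l
f + y(n(M(5, -2), W(-5))) = -12948720287/14917643514 + (120 + 9² - 86*9) = -12948720287/14917643514 + (120 + 81 - 774) = -12948720287/14917643514 - 573 = -8560758453809/14917643514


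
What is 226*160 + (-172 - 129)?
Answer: 35859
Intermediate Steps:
226*160 + (-172 - 129) = 36160 - 301 = 35859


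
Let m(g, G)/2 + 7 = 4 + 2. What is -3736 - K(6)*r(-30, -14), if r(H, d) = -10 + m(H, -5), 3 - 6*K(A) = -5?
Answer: -3720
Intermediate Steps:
K(A) = 4/3 (K(A) = ½ - ⅙*(-5) = ½ + ⅚ = 4/3)
m(g, G) = -2 (m(g, G) = -14 + 2*(4 + 2) = -14 + 2*6 = -14 + 12 = -2)
r(H, d) = -12 (r(H, d) = -10 - 2 = -12)
-3736 - K(6)*r(-30, -14) = -3736 - 4*(-12)/3 = -3736 - 1*(-16) = -3736 + 16 = -3720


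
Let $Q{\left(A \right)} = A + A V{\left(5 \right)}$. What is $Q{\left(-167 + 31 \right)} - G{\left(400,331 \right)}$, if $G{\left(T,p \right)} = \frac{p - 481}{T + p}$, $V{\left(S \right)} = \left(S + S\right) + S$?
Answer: $- \frac{1590506}{731} \approx -2175.8$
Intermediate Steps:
$V{\left(S \right)} = 3 S$ ($V{\left(S \right)} = 2 S + S = 3 S$)
$Q{\left(A \right)} = 16 A$ ($Q{\left(A \right)} = A + A 3 \cdot 5 = A + A 15 = A + 15 A = 16 A$)
$G{\left(T,p \right)} = \frac{-481 + p}{T + p}$
$Q{\left(-167 + 31 \right)} - G{\left(400,331 \right)} = 16 \left(-167 + 31\right) - \frac{-481 + 331}{400 + 331} = 16 \left(-136\right) - \frac{1}{731} \left(-150\right) = -2176 - \frac{1}{731} \left(-150\right) = -2176 - - \frac{150}{731} = -2176 + \frac{150}{731} = - \frac{1590506}{731}$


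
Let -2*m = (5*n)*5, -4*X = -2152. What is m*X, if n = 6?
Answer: -40350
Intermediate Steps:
X = 538 (X = -¼*(-2152) = 538)
m = -75 (m = -5*6*5/2 = -15*5 = -½*150 = -75)
m*X = -75*538 = -40350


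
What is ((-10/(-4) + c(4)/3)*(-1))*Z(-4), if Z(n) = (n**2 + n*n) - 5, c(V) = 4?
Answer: -207/2 ≈ -103.50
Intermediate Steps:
Z(n) = -5 + 2*n**2 (Z(n) = (n**2 + n**2) - 5 = 2*n**2 - 5 = -5 + 2*n**2)
((-10/(-4) + c(4)/3)*(-1))*Z(-4) = ((-10/(-4) + 4/3)*(-1))*(-5 + 2*(-4)**2) = ((-10*(-1/4) + 4*(1/3))*(-1))*(-5 + 2*16) = ((5/2 + 4/3)*(-1))*(-5 + 32) = ((23/6)*(-1))*27 = -23/6*27 = -207/2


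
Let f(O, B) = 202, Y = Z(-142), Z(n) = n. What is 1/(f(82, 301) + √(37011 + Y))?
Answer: 202/3935 - √36869/3935 ≈ 0.0025380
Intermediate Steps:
Y = -142
1/(f(82, 301) + √(37011 + Y)) = 1/(202 + √(37011 - 142)) = 1/(202 + √36869)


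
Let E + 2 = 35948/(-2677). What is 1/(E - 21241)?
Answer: -2677/56903459 ≈ -4.7045e-5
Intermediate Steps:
E = -41302/2677 (E = -2 + 35948/(-2677) = -2 + 35948*(-1/2677) = -2 - 35948/2677 = -41302/2677 ≈ -15.428)
1/(E - 21241) = 1/(-41302/2677 - 21241) = 1/(-56903459/2677) = -2677/56903459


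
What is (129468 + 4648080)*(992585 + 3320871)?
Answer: 20607743085888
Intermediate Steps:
(129468 + 4648080)*(992585 + 3320871) = 4777548*4313456 = 20607743085888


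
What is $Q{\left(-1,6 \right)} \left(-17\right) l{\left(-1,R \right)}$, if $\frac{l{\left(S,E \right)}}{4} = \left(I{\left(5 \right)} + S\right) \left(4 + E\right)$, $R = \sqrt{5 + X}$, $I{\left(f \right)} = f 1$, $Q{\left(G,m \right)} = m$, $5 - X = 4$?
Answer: $-6528 - 1632 \sqrt{6} \approx -10526.0$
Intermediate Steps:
$X = 1$ ($X = 5 - 4 = 1$)
$I{\left(f \right)} = f$
$R = \sqrt{6}$ ($R = \sqrt{5 + 1} = \sqrt{6} \approx 2.4495$)
$l{\left(S,E \right)} = 4 \left(4 + E\right) \left(5 + S\right)$ ($l{\left(S,E \right)} = 4 \left(5 + S\right) \left(4 + E\right) = 4 \left(4 + E\right) \left(5 + S\right)$)
$Q{\left(-1,6 \right)} \left(-17\right) l{\left(-1,R \right)} = 6 \left(-17\right) \left(80 + 16 \left(-1\right) + 20 \sqrt{6} + 4 \sqrt{6} \left(-1\right)\right) = - 102 \left(80 - 16 + 20 \sqrt{6} - 4 \sqrt{6}\right) = - 102 \left(64 + 16 \sqrt{6}\right) = -6528 - 1632 \sqrt{6}$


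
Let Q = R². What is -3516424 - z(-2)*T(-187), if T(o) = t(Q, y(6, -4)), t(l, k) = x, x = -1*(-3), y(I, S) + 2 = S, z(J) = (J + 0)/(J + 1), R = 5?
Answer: -3516430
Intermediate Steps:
z(J) = J/(1 + J)
y(I, S) = -2 + S
x = 3
Q = 25 (Q = 5² = 25)
t(l, k) = 3
T(o) = 3
-3516424 - z(-2)*T(-187) = -3516424 - (-2/(1 - 2))*3 = -3516424 - (-2/(-1))*3 = -3516424 - (-2*(-1))*3 = -3516424 - 2*3 = -3516424 - 1*6 = -3516424 - 6 = -3516430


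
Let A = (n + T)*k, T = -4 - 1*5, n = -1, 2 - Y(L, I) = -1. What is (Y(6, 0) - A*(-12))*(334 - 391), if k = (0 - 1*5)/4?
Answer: -8721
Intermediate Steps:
Y(L, I) = 3 (Y(L, I) = 2 - 1*(-1) = 2 + 1 = 3)
k = -5/4 (k = (0 - 5)*(1/4) = -5*1/4 = -5/4 ≈ -1.2500)
T = -9 (T = -4 - 5 = -9)
A = 25/2 (A = (-1 - 9)*(-5/4) = -10*(-5/4) = 25/2 ≈ 12.500)
(Y(6, 0) - A*(-12))*(334 - 391) = (3 - 25*(-12)/2)*(334 - 391) = (3 - 1*(-150))*(-57) = (3 + 150)*(-57) = 153*(-57) = -8721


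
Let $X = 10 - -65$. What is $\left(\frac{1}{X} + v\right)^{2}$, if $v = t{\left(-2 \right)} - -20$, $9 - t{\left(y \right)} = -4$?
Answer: $\frac{6130576}{5625} \approx 1089.9$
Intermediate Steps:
$X = 75$ ($X = 10 + 65 = 75$)
$t{\left(y \right)} = 13$ ($t{\left(y \right)} = 9 - -4 = 9 + 4 = 13$)
$v = 33$ ($v = 13 - -20 = 13 + 20 = 33$)
$\left(\frac{1}{X} + v\right)^{2} = \left(\frac{1}{75} + 33\right)^{2} = \left(\frac{2476}{75}\right)^{2} = \frac{6130576}{5625}$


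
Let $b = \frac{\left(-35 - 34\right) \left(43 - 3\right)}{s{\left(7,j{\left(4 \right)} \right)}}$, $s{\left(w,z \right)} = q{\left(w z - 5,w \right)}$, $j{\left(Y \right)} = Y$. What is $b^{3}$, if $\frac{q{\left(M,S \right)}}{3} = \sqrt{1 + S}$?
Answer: $- 24334000 \sqrt{2} \approx -3.4413 \cdot 10^{7}$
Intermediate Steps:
$q{\left(M,S \right)} = 3 \sqrt{1 + S}$
$s{\left(w,z \right)} = 3 \sqrt{1 + w}$
$b = - 230 \sqrt{2}$ ($b = \frac{\left(-35 - 34\right) \left(43 - 3\right)}{3 \sqrt{1 + 7}} = \frac{\left(-69\right) 40}{3 \sqrt{8}} = - \frac{2760}{3 \cdot 2 \sqrt{2}} = - \frac{2760}{6 \sqrt{2}} = - 2760 \frac{\sqrt{2}}{12} = - 230 \sqrt{2} \approx -325.27$)
$b^{3} = \left(- 230 \sqrt{2}\right)^{3} = - 24334000 \sqrt{2}$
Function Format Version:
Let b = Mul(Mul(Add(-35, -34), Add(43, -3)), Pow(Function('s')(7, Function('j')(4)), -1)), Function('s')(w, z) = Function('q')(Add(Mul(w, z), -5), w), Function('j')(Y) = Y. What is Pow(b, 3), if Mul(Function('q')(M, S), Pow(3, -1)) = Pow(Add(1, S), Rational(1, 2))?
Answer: Mul(-24334000, Pow(2, Rational(1, 2))) ≈ -3.4413e+7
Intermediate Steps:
Function('q')(M, S) = Mul(3, Pow(Add(1, S), Rational(1, 2)))
Function('s')(w, z) = Mul(3, Pow(Add(1, w), Rational(1, 2)))
b = Mul(-230, Pow(2, Rational(1, 2))) (b = Mul(Mul(Add(-35, -34), Add(43, -3)), Pow(Mul(3, Pow(Add(1, 7), Rational(1, 2))), -1)) = Mul(Mul(-69, 40), Pow(Mul(3, Pow(8, Rational(1, 2))), -1)) = Mul(-2760, Pow(Mul(3, Mul(2, Pow(2, Rational(1, 2)))), -1)) = Mul(-2760, Pow(Mul(6, Pow(2, Rational(1, 2))), -1)) = Mul(-2760, Mul(Rational(1, 12), Pow(2, Rational(1, 2)))) = Mul(-230, Pow(2, Rational(1, 2))) ≈ -325.27)
Pow(b, 3) = Pow(Mul(-230, Pow(2, Rational(1, 2))), 3) = Mul(-24334000, Pow(2, Rational(1, 2)))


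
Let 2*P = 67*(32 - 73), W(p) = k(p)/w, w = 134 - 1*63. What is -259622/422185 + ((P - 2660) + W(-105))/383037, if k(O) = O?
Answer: -4787688072961/7654390523330 ≈ -0.62548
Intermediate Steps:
w = 71 (w = 134 - 63 = 71)
W(p) = p/71
P = -2747/2 (P = (67*(32 - 73))/2 = (67*(-41))/2 = (½)*(-2747) = -2747/2 ≈ -1373.5)
-259622/422185 + ((P - 2660) + W(-105))/383037 = -259622/422185 + ((-2747/2 - 2660) + (1/71)*(-105))/383037 = -259622*1/422185 + (-8067/2 - 105/71)*(1/383037) = -259622/422185 - 572967/142*1/383037 = -259622/422185 - 190989/18130418 = -4787688072961/7654390523330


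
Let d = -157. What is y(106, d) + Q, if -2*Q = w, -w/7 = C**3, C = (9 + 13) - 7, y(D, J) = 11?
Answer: 23647/2 ≈ 11824.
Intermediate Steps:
C = 15 (C = 22 - 7 = 15)
w = -23625 (w = -7*15**3 = -7*3375 = -23625)
Q = 23625/2 (Q = -1/2*(-23625) = 23625/2 ≈ 11813.)
y(106, d) + Q = 11 + 23625/2 = 23647/2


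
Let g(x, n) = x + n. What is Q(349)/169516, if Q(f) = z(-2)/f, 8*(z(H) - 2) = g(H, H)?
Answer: 3/118322168 ≈ 2.5354e-8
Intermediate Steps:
g(x, n) = n + x
z(H) = 2 + H/4 (z(H) = 2 + (H + H)/8 = 2 + (2*H)/8 = 2 + H/4)
Q(f) = 3/(2*f) (Q(f) = (2 + (1/4)*(-2))/f = (2 - 1/2)/f = 3/(2*f))
Q(349)/169516 = ((3/2)/349)/169516 = ((3/2)*(1/349))*(1/169516) = (3/698)*(1/169516) = 3/118322168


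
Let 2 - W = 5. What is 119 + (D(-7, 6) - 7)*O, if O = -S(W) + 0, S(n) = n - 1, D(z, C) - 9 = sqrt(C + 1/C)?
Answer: 127 + 2*sqrt(222)/3 ≈ 136.93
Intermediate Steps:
W = -3 (W = 2 - 1*5 = 2 - 5 = -3)
D(z, C) = 9 + sqrt(C + 1/C)
S(n) = -1 + n
O = 4 (O = -(-1 - 3) + 0 = -1*(-4) + 0 = 4 + 0 = 4)
119 + (D(-7, 6) - 7)*O = 119 + ((9 + sqrt(6 + 1/6)) - 7)*4 = 119 + ((9 + sqrt(37/6)) - 7)*4 = 119 + ((9 + sqrt(222)/6) - 7)*4 = 119 + (2 + sqrt(222)/6)*4 = 119 + (8 + 2*sqrt(222)/3) = 127 + 2*sqrt(222)/3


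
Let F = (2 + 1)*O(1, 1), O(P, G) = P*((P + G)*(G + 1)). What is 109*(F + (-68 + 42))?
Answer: -1526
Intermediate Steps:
O(P, G) = P*(1 + G)*(G + P) (O(P, G) = P*((G + P)*(1 + G)) = P*((1 + G)*(G + P)) = P*(1 + G)*(G + P))
F = 12 (F = (2 + 1)*(1*(1 + 1 + 1² + 1*1)) = 3*(1*(1 + 1 + 1 + 1)) = 3*(1*4) = 3*4 = 12)
109*(F + (-68 + 42)) = 109*(12 + (-68 + 42)) = 109*(12 - 26) = 109*(-14) = -1526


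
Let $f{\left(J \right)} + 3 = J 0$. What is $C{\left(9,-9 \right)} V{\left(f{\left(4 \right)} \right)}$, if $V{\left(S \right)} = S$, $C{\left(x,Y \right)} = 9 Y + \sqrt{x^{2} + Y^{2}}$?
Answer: $243 - 27 \sqrt{2} \approx 204.82$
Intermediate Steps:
$f{\left(J \right)} = -3$ ($f{\left(J \right)} = -3 + J 0 = -3 + 0 = -3$)
$C{\left(x,Y \right)} = \sqrt{Y^{2} + x^{2}} + 9 Y$ ($C{\left(x,Y \right)} = 9 Y + \sqrt{Y^{2} + x^{2}} = \sqrt{Y^{2} + x^{2}} + 9 Y$)
$C{\left(9,-9 \right)} V{\left(f{\left(4 \right)} \right)} = \left(\sqrt{\left(-9\right)^{2} + 9^{2}} + 9 \left(-9\right)\right) \left(-3\right) = \left(\sqrt{81 + 81} - 81\right) \left(-3\right) = \left(\sqrt{162} - 81\right) \left(-3\right) = \left(9 \sqrt{2} - 81\right) \left(-3\right) = \left(-81 + 9 \sqrt{2}\right) \left(-3\right) = 243 - 27 \sqrt{2}$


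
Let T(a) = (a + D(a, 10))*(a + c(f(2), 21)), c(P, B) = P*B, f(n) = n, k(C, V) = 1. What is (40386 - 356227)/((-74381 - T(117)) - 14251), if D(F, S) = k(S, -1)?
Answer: 315841/107394 ≈ 2.9410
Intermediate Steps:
D(F, S) = 1
c(P, B) = B*P
T(a) = (1 + a)*(42 + a) (T(a) = (a + 1)*(a + 21*2) = (1 + a)*(a + 42) = (1 + a)*(42 + a))
(40386 - 356227)/((-74381 - T(117)) - 14251) = (40386 - 356227)/((-74381 - (42 + 117² + 43*117)) - 14251) = -315841/((-74381 - (42 + 13689 + 5031)) - 14251) = -315841/((-74381 - 1*18762) - 14251) = -315841/((-74381 - 18762) - 14251) = -315841/(-93143 - 14251) = -315841/(-107394) = -315841*(-1/107394) = 315841/107394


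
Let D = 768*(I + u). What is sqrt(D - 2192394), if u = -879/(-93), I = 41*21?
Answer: I*sqrt(1464455562)/31 ≈ 1234.5*I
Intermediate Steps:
I = 861
u = 293/31 (u = -879*(-1/93) = 293/31 ≈ 9.4516)
D = 20723712/31 (D = 768*(861 + 293/31) = 768*(26984/31) = 20723712/31 ≈ 6.6851e+5)
sqrt(D - 2192394) = sqrt(20723712/31 - 2192394) = sqrt(-47240502/31) = I*sqrt(1464455562)/31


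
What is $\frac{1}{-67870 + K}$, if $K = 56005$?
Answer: $- \frac{1}{11865} \approx -8.4282 \cdot 10^{-5}$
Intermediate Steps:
$\frac{1}{-67870 + K} = \frac{1}{-67870 + 56005} = \frac{1}{-11865} = - \frac{1}{11865}$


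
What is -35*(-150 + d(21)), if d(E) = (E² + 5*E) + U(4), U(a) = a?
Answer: -14000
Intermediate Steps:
d(E) = 4 + E² + 5*E (d(E) = (E² + 5*E) + 4 = 4 + E² + 5*E)
-35*(-150 + d(21)) = -35*(-150 + (4 + 21² + 5*21)) = -35*(-150 + (4 + 441 + 105)) = -35*(-150 + 550) = -35*400 = -14000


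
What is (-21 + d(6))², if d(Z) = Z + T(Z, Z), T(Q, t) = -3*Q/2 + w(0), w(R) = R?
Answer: 576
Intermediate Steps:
T(Q, t) = -3*Q/2 (T(Q, t) = -3*Q/2 + 0 = -3*Q/2)
d(Z) = -Z/2 (d(Z) = Z - 3*Z/2 = -Z/2)
(-21 + d(6))² = (-21 - ½*6)² = (-21 - 3)² = (-24)² = 576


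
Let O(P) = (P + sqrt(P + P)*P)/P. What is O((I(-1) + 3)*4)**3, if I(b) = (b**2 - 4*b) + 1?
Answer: 217 + 450*sqrt(2) ≈ 853.40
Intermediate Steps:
I(b) = 1 + b**2 - 4*b
O(P) = (P + sqrt(2)*P**(3/2))/P (O(P) = (P + sqrt(2*P)*P)/P = (P + (sqrt(2)*sqrt(P))*P)/P = (P + sqrt(2)*P**(3/2))/P)
O((I(-1) + 3)*4)**3 = (1 + sqrt(2)*sqrt(((1 + (-1)**2 - 4*(-1)) + 3)*4))**3 = (1 + sqrt(2)*sqrt(((1 + 1 + 4) + 3)*4))**3 = (1 + sqrt(2)*sqrt((6 + 3)*4))**3 = (1 + sqrt(2)*sqrt(9*4))**3 = (1 + sqrt(2)*sqrt(36))**3 = (1 + sqrt(2)*6)**3 = (1 + 6*sqrt(2))**3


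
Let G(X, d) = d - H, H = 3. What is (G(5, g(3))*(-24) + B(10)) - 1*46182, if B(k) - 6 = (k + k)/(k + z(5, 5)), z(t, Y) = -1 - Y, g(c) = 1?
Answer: -46123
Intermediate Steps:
B(k) = 6 + 2*k/(-6 + k) (B(k) = 6 + (k + k)/(k + (-1 - 1*5)) = 6 + (2*k)/(k + (-1 - 5)) = 6 + (2*k)/(k - 6) = 6 + (2*k)/(-6 + k) = 6 + 2*k/(-6 + k))
G(X, d) = -3 + d (G(X, d) = d - 1*3 = d - 3 = -3 + d)
(G(5, g(3))*(-24) + B(10)) - 1*46182 = ((-3 + 1)*(-24) + 4*(-9 + 2*10)/(-6 + 10)) - 1*46182 = (-2*(-24) + 4*(-9 + 20)/4) - 46182 = (48 + 4*(¼)*11) - 46182 = (48 + 11) - 46182 = 59 - 46182 = -46123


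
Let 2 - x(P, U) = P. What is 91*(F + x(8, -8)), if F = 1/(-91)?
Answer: -547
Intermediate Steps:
F = -1/91 ≈ -0.010989
x(P, U) = 2 - P
91*(F + x(8, -8)) = 91*(-1/91 + (2 - 1*8)) = 91*(-1/91 + (2 - 8)) = 91*(-1/91 - 6) = 91*(-547/91) = -547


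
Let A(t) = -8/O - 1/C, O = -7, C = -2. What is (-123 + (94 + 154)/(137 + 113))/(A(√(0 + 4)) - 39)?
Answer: 213514/65375 ≈ 3.2660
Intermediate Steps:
A(t) = 23/14 (A(t) = -8/(-7) - 1/(-2) = -8*(-⅐) - 1*(-½) = 8/7 + ½ = 23/14)
(-123 + (94 + 154)/(137 + 113))/(A(√(0 + 4)) - 39) = (-123 + (94 + 154)/(137 + 113))/(23/14 - 39) = (-123 + 248/250)/(-523/14) = (-123 + 248*(1/250))*(-14/523) = (-123 + 124/125)*(-14/523) = -15251/125*(-14/523) = 213514/65375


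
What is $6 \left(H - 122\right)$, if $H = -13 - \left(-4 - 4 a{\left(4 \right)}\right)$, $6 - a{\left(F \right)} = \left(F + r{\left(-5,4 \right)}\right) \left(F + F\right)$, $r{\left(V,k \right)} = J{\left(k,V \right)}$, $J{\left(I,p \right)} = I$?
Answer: $-2178$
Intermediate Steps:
$r{\left(V,k \right)} = k$
$a{\left(F \right)} = 6 - 2 F \left(4 + F\right)$ ($a{\left(F \right)} = 6 - \left(F + 4\right) \left(F + F\right) = 6 - \left(4 + F\right) 2 F = 6 - 2 F \left(4 + F\right)$)
$H = -241$ ($H = -13 - \left(-4 - 4 \left(6 - 32 - 2 \cdot 4^{2}\right)\right) = -13 - \left(-4 - 4 \left(6 - 32 - 32\right)\right) = -13 - \left(-4 - -232\right) = -13 - \left(-4 + 232\right) = -13 - 228 = -241$)
$6 \left(H - 122\right) = 6 \left(-241 - 122\right) = 6 \left(-363\right) = -2178$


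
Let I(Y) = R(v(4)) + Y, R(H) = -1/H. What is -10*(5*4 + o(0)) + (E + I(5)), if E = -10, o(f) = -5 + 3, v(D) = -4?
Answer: -739/4 ≈ -184.75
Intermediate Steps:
o(f) = -2
I(Y) = ¼ + Y (I(Y) = -1/(-4) + Y = -1*(-¼) + Y = ¼ + Y)
-10*(5*4 + o(0)) + (E + I(5)) = -10*(5*4 - 2) + (-10 + (¼ + 5)) = -10*(20 - 2) + (-10 + 21/4) = -10*18 - 19/4 = -180 - 19/4 = -739/4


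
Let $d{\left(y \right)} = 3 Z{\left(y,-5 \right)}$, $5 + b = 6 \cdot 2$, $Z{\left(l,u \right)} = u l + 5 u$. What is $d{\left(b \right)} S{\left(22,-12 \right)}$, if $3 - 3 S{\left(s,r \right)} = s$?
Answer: $1140$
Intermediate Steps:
$Z{\left(l,u \right)} = 5 u + l u$ ($Z{\left(l,u \right)} = l u + 5 u = 5 u + l u$)
$b = 7$ ($b = -5 + 6 \cdot 2 = -5 + 12 = 7$)
$S{\left(s,r \right)} = 1 - \frac{s}{3}$
$d{\left(y \right)} = -75 - 15 y$ ($d{\left(y \right)} = 3 \left(- 5 \left(5 + y\right)\right) = 3 \left(-25 - 5 y\right) = -75 - 15 y$)
$d{\left(b \right)} S{\left(22,-12 \right)} = \left(-75 - 105\right) \left(1 - \frac{22}{3}\right) = \left(-180\right) \left(- \frac{19}{3}\right) = 1140$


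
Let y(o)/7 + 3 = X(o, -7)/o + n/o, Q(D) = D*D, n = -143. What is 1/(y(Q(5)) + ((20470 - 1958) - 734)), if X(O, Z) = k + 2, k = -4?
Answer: 5/88582 ≈ 5.6445e-5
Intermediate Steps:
X(O, Z) = -2 (X(O, Z) = -4 + 2 = -2)
Q(D) = D**2
y(o) = -21 - 1015/o (y(o) = -21 + 7*(-2/o - 143/o) = -21 + 7*(-145/o) = -21 - 1015/o)
1/(y(Q(5)) + ((20470 - 1958) - 734)) = 1/((-21 - 1015/(5**2)) + ((20470 - 1958) - 734)) = 1/((-21 - 1015/25) + (18512 - 734)) = 1/((-21 - 1015*1/25) + 17778) = 1/((-21 - 203/5) + 17778) = 1/(-308/5 + 17778) = 1/(88582/5) = 5/88582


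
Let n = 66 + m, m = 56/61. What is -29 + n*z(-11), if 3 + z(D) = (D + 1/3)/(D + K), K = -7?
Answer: -313093/1647 ≈ -190.10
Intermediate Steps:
z(D) = -3 + (1/3 + D)/(-7 + D) (z(D) = -3 + (D + 1/3)/(D - 7) = -3 + (D + 1/3)/(-7 + D) = -3 + (1/3 + D)/(-7 + D))
m = 56/61 (m = 56*(1/61) = 56/61 ≈ 0.91803)
n = 4082/61 (n = 66 + 56/61 = 4082/61 ≈ 66.918)
-29 + n*z(-11) = -29 + 4082*(2*(32 - 3*(-11))/(3*(-7 - 11)))/61 = -29 + 4082*((2/3)*(32 + 33)/(-18))/61 = -29 + 4082*((2/3)*(-1/18)*65)/61 = -29 + (4082/61)*(-65/27) = -29 - 265330/1647 = -313093/1647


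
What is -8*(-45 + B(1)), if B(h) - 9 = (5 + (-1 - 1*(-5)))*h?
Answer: 216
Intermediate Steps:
B(h) = 9 + 9*h (B(h) = 9 + (5 + (-1 - 1*(-5)))*h = 9 + (5 + (-1 + 5))*h = 9 + (5 + 4)*h = 9 + 9*h)
-8*(-45 + B(1)) = -8*(-45 + (9 + 9*1)) = -8*(-45 + (9 + 9)) = -8*(-45 + 18) = -8*(-27) = 216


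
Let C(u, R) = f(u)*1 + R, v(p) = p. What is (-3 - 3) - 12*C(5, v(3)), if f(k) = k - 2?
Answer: -78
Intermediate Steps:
f(k) = -2 + k
C(u, R) = -2 + R + u (C(u, R) = (-2 + u)*1 + R = (-2 + u) + R = -2 + R + u)
(-3 - 3) - 12*C(5, v(3)) = (-3 - 3) - 12*(-2 + 3 + 5) = -6 - 12*6 = -6 - 72 = -78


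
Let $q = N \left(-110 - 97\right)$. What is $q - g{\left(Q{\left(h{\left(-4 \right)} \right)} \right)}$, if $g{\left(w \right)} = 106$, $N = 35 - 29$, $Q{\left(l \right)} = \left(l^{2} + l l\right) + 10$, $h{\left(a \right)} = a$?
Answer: $-1348$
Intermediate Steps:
$Q{\left(l \right)} = 10 + 2 l^{2}$ ($Q{\left(l \right)} = \left(l^{2} + l^{2}\right) + 10 = 2 l^{2} + 10 = 10 + 2 l^{2}$)
$N = 6$
$q = -1242$ ($q = 6 \left(-110 - 97\right) = 6 \left(-207\right) = -1242$)
$q - g{\left(Q{\left(h{\left(-4 \right)} \right)} \right)} = -1242 - 106 = -1348$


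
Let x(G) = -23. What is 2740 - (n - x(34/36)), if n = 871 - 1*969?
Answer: 2815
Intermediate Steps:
n = -98 (n = 871 - 969 = -98)
2740 - (n - x(34/36)) = 2740 - (-98 - 1*(-23)) = 2740 - (-98 + 23) = 2740 - 1*(-75) = 2740 + 75 = 2815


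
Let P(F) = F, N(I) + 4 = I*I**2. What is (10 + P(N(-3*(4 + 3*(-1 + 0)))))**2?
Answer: 441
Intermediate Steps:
N(I) = -4 + I**3 (N(I) = -4 + I*I**2 = -4 + I**3)
(10 + P(N(-3*(4 + 3*(-1 + 0)))))**2 = (10 + (-4 + (-3*(4 + 3*(-1 + 0)))**3))**2 = (10 + (-4 + (-3*(4 + 3*(-1)))**3))**2 = (10 + (-4 + (-3*(4 - 3))**3))**2 = (10 + (-4 + (-3*1)**3))**2 = (10 + (-4 + (-3)**3))**2 = (10 + (-4 - 27))**2 = (10 - 31)**2 = (-21)**2 = 441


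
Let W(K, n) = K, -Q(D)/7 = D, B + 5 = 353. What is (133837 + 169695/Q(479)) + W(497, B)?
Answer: 450252207/3353 ≈ 1.3428e+5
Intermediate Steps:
B = 348 (B = -5 + 353 = 348)
Q(D) = -7*D
(133837 + 169695/Q(479)) + W(497, B) = (133837 + 169695/((-7*479))) + 497 = (133837 + 169695/(-3353)) + 497 = (133837 + 169695*(-1/3353)) + 497 = (133837 - 169695/3353) + 497 = 448585766/3353 + 497 = 450252207/3353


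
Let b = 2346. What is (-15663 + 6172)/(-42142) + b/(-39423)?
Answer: 5398011/32575766 ≈ 0.16571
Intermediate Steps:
(-15663 + 6172)/(-42142) + b/(-39423) = (-15663 + 6172)/(-42142) + 2346/(-39423) = -9491*(-1/42142) + 2346*(-1/39423) = 9491/42142 - 46/773 = 5398011/32575766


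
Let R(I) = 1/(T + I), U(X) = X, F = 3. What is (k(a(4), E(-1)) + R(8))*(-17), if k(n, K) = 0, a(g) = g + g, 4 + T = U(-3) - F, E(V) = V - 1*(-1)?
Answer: 17/2 ≈ 8.5000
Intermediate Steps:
E(V) = 1 + V (E(V) = V + 1 = 1 + V)
T = -10 (T = -4 + (-3 - 1*3) = -4 + (-3 - 3) = -4 - 6 = -10)
R(I) = 1/(-10 + I)
a(g) = 2*g
(k(a(4), E(-1)) + R(8))*(-17) = (0 + 1/(-10 + 8))*(-17) = (0 + 1/(-2))*(-17) = (0 - ½)*(-17) = -½*(-17) = 17/2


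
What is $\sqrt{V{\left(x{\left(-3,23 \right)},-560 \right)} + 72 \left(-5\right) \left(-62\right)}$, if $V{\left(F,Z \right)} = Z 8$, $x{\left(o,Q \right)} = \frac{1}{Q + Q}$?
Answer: $4 \sqrt{1115} \approx 133.57$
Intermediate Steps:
$x{\left(o,Q \right)} = \frac{1}{2 Q}$
$V{\left(F,Z \right)} = 8 Z$
$\sqrt{V{\left(x{\left(-3,23 \right)},-560 \right)} + 72 \left(-5\right) \left(-62\right)} = \sqrt{8 \left(-560\right) + 72 \left(-5\right) \left(-62\right)} = \sqrt{-4480 - -22320} = \sqrt{-4480 + 22320} = \sqrt{17840} = 4 \sqrt{1115}$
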